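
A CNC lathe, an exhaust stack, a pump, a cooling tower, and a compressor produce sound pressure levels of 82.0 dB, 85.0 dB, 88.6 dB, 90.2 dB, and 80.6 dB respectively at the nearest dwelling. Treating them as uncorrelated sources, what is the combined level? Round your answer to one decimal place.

93.7 dB

Incoherent sources combine by intensity addition: L_total = 10·log₁₀(Σ 10^(L_i/10)).
Σ 10^(L/10) = 10^(82.0/10) + 10^(85.0/10) + 10^(88.6/10) + 10^(90.2/10) + 10^(80.6/10) = 2.361e+09.
L_total = 10·log₁₀(2.361e+09) = 93.73 dB.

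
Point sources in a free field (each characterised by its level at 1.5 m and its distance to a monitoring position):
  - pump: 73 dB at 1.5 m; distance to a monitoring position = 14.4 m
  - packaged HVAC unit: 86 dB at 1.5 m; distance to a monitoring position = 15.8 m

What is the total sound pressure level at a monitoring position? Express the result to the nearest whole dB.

Propagate each source to the receiver with L = L_ref − 20·log₁₀(r/r_ref), then add intensities.
pump: 73 − 20·log₁₀(14.4/1.5) = 73 − 19.65 = 53.35 dB.
packaged HVAC unit: 86 − 20·log₁₀(15.8/1.5) = 86 − 20.45 = 65.55 dB.
Σ 10^(L/10) = 3.805e+06 → L_total = 10·log₁₀(3.805e+06) = 65.80 dB.

66 dB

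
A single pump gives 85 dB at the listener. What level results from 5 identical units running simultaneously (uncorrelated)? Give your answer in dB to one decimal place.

92.0 dB

L_total = L₁ + 10·log₁₀ N for N identical incoherent sources.
L_total = 85 + 10·log₁₀(5) = 85 + 6.990 = 91.99 dB.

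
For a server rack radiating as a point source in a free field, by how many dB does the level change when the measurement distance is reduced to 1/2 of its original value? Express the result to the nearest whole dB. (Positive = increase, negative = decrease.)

+6 dB

A point source loses 6 dB per doubling of distance; generally ΔL = −20·log₁₀(r₂/r₁).
ΔL = −20·log₁₀(0.5) = +6.02 dB.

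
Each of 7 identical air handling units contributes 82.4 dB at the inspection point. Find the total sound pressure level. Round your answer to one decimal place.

N identical incoherent sources raise the level by 10·log₁₀ N.
L_total = 82.4 + 10·log₁₀(7) = 82.4 + 8.451 = 90.85 dB.

90.9 dB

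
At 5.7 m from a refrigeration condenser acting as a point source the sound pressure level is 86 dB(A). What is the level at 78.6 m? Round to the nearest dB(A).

Spherical spreading from a point source gives a 20·log₁₀(r₂/r₁) drop.
L₂ = 86 − 20·log₁₀(78.6/5.7) = 86 − 22.791 = 63.21 dB(A).

63 dB(A)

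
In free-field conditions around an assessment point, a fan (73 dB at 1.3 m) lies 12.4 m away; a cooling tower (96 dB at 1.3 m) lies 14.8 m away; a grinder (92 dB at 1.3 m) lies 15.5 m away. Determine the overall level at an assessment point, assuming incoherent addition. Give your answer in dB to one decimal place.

Propagate each source to the receiver with L = L_ref − 20·log₁₀(r/r_ref), then add intensities.
fan: 73 − 20·log₁₀(12.4/1.3) = 73 − 19.59 = 53.41 dB.
cooling tower: 96 − 20·log₁₀(14.8/1.3) = 96 − 21.13 = 74.87 dB.
grinder: 92 − 20·log₁₀(15.5/1.3) = 92 − 21.53 = 70.47 dB.
Σ 10^(L/10) = 4.208e+07 → L_total = 10·log₁₀(4.208e+07) = 76.24 dB.

76.2 dB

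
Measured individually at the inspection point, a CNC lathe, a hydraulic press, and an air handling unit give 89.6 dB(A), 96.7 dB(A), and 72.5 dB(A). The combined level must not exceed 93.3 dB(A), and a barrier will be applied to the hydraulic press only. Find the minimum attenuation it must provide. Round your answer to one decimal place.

Everything except the hydraulic press sums to 10^(89.6/10) + 10^(72.5/10) = 9.298e+08 in linear terms, 89.68 dB(A).
To meet 93.3 dB(A) overall, the treated hydraulic press may contribute at most 10^(93.3/10) − 9.298e+08 = 1.208e+09, i.e. 90.82 dB(A).
So the hydraulic press must be reduced from 96.7 to 90.82 dB(A): IL = 5.88 dB.

5.9 dB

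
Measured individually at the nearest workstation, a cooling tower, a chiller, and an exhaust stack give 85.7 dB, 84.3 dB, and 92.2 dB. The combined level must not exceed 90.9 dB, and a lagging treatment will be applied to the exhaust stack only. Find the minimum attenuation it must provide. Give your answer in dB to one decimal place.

Fixed contribution from the other sources: Σ 10^(L/10) = 10^(85.7/10) + 10^(84.3/10) = 6.407e+08 (88.07 dB).
The limit corresponds to 10^(90.9/10) = 1.230e+09; subtracting the fixed part leaves 5.896e+08 for the exhaust stack, i.e. 87.71 dB.
So the exhaust stack must be reduced from 92.2 to 87.71 dB: IL = 4.49 dB.

4.5 dB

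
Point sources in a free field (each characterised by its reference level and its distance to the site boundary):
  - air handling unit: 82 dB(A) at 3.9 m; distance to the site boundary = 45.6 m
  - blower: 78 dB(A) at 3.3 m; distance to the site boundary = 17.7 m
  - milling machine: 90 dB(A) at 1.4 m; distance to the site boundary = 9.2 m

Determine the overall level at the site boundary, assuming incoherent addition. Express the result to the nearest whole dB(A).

74 dB(A)

Propagate each source to the receiver with L = L_ref − 20·log₁₀(r/r_ref), then add intensities.
air handling unit: 82 − 20·log₁₀(45.6/3.9) = 82 − 21.36 = 60.64 dB(A).
blower: 78 − 20·log₁₀(17.7/3.3) = 78 − 14.59 = 63.41 dB(A).
milling machine: 90 − 20·log₁₀(9.2/1.4) = 90 − 16.35 = 73.65 dB(A).
Σ 10^(L/10) = 2.651e+07 → L_total = 10·log₁₀(2.651e+07) = 74.23 dB(A).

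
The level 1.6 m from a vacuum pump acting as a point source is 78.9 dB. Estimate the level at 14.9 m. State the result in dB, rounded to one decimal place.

59.5 dB

Point-source attenuation: ΔL = 20·log₁₀(r₂/r₁) = 20·log₁₀(14.9/1.6) = 19.381 dB.
L₂ = 78.9 − 20·log₁₀(14.9/1.6) = 78.9 − 19.381 = 59.52 dB.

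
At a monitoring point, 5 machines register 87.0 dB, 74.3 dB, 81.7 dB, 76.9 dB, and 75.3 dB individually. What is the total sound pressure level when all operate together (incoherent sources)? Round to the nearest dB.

Incoherent sources combine by intensity addition: L_total = 10·log₁₀(Σ 10^(L_i/10)).
Σ 10^(L/10) = 10^(87.0/10) + 10^(74.3/10) + 10^(81.7/10) + 10^(76.9/10) + 10^(75.3/10) = 7.589e+08.
L_total = 10·log₁₀(7.589e+08) = 88.80 dB.

89 dB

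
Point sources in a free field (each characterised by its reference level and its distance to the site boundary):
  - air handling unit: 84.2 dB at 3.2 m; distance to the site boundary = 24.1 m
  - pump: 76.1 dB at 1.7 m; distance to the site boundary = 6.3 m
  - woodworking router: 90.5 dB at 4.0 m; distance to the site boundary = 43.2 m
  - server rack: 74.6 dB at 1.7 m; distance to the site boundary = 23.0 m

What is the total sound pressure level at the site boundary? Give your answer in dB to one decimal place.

72.4 dB

Propagate each source to the receiver with L = L_ref − 20·log₁₀(r/r_ref), then add intensities.
air handling unit: 84.2 − 20·log₁₀(24.1/3.2) = 84.2 − 17.54 = 66.66 dB.
pump: 76.1 − 20·log₁₀(6.3/1.7) = 76.1 − 11.38 = 64.72 dB.
woodworking router: 90.5 − 20·log₁₀(43.2/4.0) = 90.5 − 20.67 = 69.83 dB.
server rack: 74.6 − 20·log₁₀(23.0/1.7) = 74.6 − 22.63 = 51.97 dB.
Σ 10^(L/10) = 1.738e+07 → L_total = 10·log₁₀(1.738e+07) = 72.40 dB.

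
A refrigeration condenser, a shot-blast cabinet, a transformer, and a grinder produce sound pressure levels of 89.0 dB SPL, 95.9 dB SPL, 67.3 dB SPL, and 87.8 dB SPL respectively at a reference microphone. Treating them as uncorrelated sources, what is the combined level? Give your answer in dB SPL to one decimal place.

97.2 dB SPL

Incoherent sources combine by intensity addition: L_total = 10·log₁₀(Σ 10^(L_i/10)).
Σ 10^(L/10) = 10^(89.0/10) + 10^(95.9/10) + 10^(67.3/10) + 10^(87.8/10) = 5.293e+09.
L_total = 10·log₁₀(5.293e+09) = 97.24 dB SPL.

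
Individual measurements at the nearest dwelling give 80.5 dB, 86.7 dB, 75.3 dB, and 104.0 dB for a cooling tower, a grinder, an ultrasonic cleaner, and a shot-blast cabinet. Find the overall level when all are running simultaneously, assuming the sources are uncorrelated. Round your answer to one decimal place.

Incoherent sources combine by intensity addition: L_total = 10·log₁₀(Σ 10^(L_i/10)).
Σ 10^(L/10) = 10^(80.5/10) + 10^(86.7/10) + 10^(75.3/10) + 10^(104.0/10) = 2.573e+10.
L_total = 10·log₁₀(2.573e+10) = 104.10 dB.

104.1 dB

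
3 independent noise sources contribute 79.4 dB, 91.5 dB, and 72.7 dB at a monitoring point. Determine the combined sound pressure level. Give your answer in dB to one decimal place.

Incoherent sources combine by intensity addition: L_total = 10·log₁₀(Σ 10^(L_i/10)).
Σ 10^(L/10) = 10^(79.4/10) + 10^(91.5/10) + 10^(72.7/10) = 1.518e+09.
L_total = 10·log₁₀(1.518e+09) = 91.81 dB.

91.8 dB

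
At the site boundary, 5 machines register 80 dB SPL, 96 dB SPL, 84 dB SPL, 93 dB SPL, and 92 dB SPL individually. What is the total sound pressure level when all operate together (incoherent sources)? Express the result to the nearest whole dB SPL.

Incoherent sources combine by intensity addition: L_total = 10·log₁₀(Σ 10^(L_i/10)).
Σ 10^(L/10) = 10^(80/10) + 10^(96/10) + 10^(84/10) + 10^(93/10) + 10^(92/10) = 7.912e+09.
L_total = 10·log₁₀(7.912e+09) = 98.98 dB SPL.

99 dB SPL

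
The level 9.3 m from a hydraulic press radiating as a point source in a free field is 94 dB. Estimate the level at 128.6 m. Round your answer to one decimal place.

71.2 dB

For a point source, L₂ = L₁ − 20·log₁₀(r₂/r₁).
L₂ = 94 − 20·log₁₀(128.6/9.3) = 94 − 22.815 = 71.18 dB.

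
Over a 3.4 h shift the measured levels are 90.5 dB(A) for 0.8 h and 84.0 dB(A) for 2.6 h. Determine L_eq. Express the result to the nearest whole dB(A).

The energy average is taken in the linear domain: L_eq = 10·log₁₀[(Σ tᵢ·10^(Lᵢ/10))/T], T = 3.4 h.
Σ tᵢ·10^(Lᵢ/10) = 0.8·10^(90.5/10) + 2.6·10^(84.0/10) = 1.551e+09.
L_eq = 10·log₁₀(1.551e+09/3.4) = 86.59 dB(A).

87 dB(A)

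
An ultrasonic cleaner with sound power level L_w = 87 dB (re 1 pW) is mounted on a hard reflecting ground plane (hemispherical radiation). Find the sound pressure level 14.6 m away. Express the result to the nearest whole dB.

56 dB

L_p = L_w − 10·log₁₀(2π·r²) with r = 14.6 m.
2π·r² = 1339 m², 10·log₁₀ of that is 31.269 dB.
L_p = 87 − 31.269 = 55.73 dB.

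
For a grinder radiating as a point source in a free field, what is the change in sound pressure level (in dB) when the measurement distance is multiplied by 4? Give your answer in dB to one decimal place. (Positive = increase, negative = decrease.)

A point source loses 6 dB per doubling of distance; generally ΔL = −20·log₁₀(r₂/r₁).
ΔL = −20·log₁₀(4) = -12.04 dB.

-12.0 dB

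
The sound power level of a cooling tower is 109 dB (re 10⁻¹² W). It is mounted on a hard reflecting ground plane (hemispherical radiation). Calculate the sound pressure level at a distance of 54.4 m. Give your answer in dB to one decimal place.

66.3 dB

The power spreads over a hemisphere of area 2π·r², so L_p = L_w − 10·log₁₀(2π·r²).
2π·r² = 1.859e+04 m², 10·log₁₀ of that is 42.694 dB.
L_p = 109 − 42.694 = 66.31 dB.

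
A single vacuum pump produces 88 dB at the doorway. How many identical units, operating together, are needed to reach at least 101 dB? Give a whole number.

20

Need L₁ + 10·log₁₀ N ≥ 101, i.e. log₁₀ N ≥ 1.30.
N ≥ 10^(13.0/10) = 19.953, so N = 20.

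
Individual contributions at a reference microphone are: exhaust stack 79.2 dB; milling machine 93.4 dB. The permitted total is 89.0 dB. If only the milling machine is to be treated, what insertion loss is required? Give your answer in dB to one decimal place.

4.9 dB

Fixed contribution from the other source: Σ 10^(L/10) = 10^(79.2/10) = 8.318e+07 (79.20 dB).
To meet 89.0 dB overall, the treated milling machine may contribute at most 10^(89.0/10) − 8.318e+07 = 7.112e+08, i.e. 88.52 dB.
So the milling machine must be reduced from 93.4 to 88.52 dB: IL = 4.88 dB.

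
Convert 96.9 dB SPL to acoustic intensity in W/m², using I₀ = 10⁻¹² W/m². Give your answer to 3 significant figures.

I = I₀·10^(L/10) = 10⁻¹² × 10^(96.9/10) = 10^(-2.310).

0.00490 W/m²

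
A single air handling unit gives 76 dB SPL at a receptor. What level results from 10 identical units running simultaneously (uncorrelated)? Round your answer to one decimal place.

L_total = L₁ + 10·log₁₀ N for N identical incoherent sources.
L_total = 76 + 10·log₁₀(10) = 76 + 10.000 = 86.00 dB SPL.

86.0 dB SPL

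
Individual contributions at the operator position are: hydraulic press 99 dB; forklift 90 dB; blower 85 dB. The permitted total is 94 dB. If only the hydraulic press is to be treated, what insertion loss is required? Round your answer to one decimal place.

8.2 dB

Everything except the hydraulic press sums to 10^(90/10) + 10^(85/10) = 1.316e+09 in linear terms, 91.19 dB.
To meet 94 dB overall, the treated hydraulic press may contribute at most 10^(94/10) − 1.316e+09 = 1.196e+09, i.e. 90.78 dB.
So the hydraulic press must be reduced from 99 to 90.78 dB: IL = 8.22 dB.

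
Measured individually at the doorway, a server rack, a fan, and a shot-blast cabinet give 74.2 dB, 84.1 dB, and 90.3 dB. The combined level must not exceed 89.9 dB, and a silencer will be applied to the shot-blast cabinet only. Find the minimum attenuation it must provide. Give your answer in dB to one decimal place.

Fixed contribution from the other sources: Σ 10^(L/10) = 10^(74.2/10) + 10^(84.1/10) = 2.833e+08 (84.52 dB).
To meet 89.9 dB overall, the treated shot-blast cabinet may contribute at most 10^(89.9/10) − 2.833e+08 = 6.939e+08, i.e. 88.41 dB.
So the shot-blast cabinet must be reduced from 90.3 to 88.41 dB: IL = 1.89 dB.

1.9 dB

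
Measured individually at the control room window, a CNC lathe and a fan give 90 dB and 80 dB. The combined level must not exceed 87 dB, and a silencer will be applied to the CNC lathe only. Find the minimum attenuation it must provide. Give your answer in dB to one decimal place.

4.0 dB

The untreated sources together contribute 10^(80/10) = 1.000e+08, i.e. 80.00 dB.
To meet 87 dB overall, the treated CNC lathe may contribute at most 10^(87/10) − 1.000e+08 = 4.012e+08, i.e. 86.03 dB.
So the CNC lathe must be reduced from 90 to 86.03 dB: IL = 3.97 dB.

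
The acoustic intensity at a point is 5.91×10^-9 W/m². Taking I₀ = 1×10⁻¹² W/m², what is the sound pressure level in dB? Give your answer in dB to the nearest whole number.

38 dB

Dividing by I₀ shifts the exponent by 12: I/I₀ = 5.91×10^3.
L = 10·(0.7716 + 3) = 37.72 dB.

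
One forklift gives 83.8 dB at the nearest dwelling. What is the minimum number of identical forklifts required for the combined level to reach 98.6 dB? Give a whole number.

31

Need L₁ + 10·log₁₀ N ≥ 98.6, i.e. log₁₀ N ≥ 1.48.
N ≥ 10^(14.8/10) = 30.200, so N = 31.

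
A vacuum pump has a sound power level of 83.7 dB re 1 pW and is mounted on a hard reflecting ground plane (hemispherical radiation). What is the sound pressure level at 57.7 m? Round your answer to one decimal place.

40.5 dB

The power spreads over a hemisphere of area 2π·r², so L_p = L_w − 10·log₁₀(2π·r²).
2π·r² = 2.092e+04 m², 10·log₁₀ of that is 43.205 dB.
L_p = 83.7 − 43.205 = 40.49 dB.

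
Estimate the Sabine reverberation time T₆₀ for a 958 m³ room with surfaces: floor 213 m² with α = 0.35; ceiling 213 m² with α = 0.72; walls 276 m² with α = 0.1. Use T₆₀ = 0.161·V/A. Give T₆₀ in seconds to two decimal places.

0.60 s

Total absorption A = 213·0.35 + 213·0.72 + 276·0.1 = 255.51 m² sabins.
T₆₀ = 0.161 × 958 / 255.51 = 0.604 s.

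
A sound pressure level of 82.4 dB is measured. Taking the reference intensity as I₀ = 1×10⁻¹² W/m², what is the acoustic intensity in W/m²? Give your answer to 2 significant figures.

0.00017 W/m²

L = 10·log₁₀(I/I₀) ⇒ I = I₀·10^(L/10) = 10⁻¹² × 10^8.24.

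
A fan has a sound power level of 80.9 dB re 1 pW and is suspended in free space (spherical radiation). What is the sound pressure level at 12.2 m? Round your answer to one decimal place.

48.2 dB

The power spreads over a sphere of area 4π·r², so L_p = L_w − 10·log₁₀(4π·r²).
4π·r² = 1870 m², 10·log₁₀ of that is 32.719 dB.
L_p = 80.9 − 32.719 = 48.18 dB.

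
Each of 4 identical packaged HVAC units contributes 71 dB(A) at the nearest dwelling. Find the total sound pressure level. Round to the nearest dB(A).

N identical incoherent sources raise the level by 10·log₁₀ N.
L_total = 71 + 10·log₁₀(4) = 71 + 6.021 = 77.02 dB(A).

77 dB(A)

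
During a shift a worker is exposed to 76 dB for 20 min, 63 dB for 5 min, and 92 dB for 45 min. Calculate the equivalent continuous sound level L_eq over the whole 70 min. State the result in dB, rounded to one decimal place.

The energy average is taken in the linear domain: L_eq = 10·log₁₀[(Σ tᵢ·10^(Lᵢ/10))/T], T = 70 min.
Σ tᵢ·10^(Lᵢ/10) = 20·10^(76/10) + 5·10^(63/10) + 45·10^(92/10) = 7.213e+10.
L_eq = 10·log₁₀(7.213e+10/70) = 90.13 dB.

90.1 dB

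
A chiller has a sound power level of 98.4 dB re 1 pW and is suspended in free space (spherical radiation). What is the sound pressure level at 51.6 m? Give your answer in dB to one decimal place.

L_p = L_w − 10·log₁₀(4π·r²) with r = 51.6 m.
4π·r² = 3.346e+04 m², 10·log₁₀ of that is 45.245 dB.
L_p = 98.4 − 45.245 = 53.15 dB.

53.2 dB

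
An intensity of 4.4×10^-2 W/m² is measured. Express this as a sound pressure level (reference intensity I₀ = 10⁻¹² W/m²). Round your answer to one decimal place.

I/I₀ = 4.4×10^-2/10⁻¹² = 4.4×10^10, and L = 10·log₁₀(I/I₀).
L = 10·(0.6435 + 10) = 106.43 dB.

106.4 dB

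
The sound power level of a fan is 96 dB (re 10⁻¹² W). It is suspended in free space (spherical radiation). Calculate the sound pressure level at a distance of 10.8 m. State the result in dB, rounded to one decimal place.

L_p = L_w − 10·log₁₀(4π·r²) with r = 10.8 m.
4π·r² = 1466 m², 10·log₁₀ of that is 31.661 dB.
L_p = 96 − 31.661 = 64.34 dB.

64.3 dB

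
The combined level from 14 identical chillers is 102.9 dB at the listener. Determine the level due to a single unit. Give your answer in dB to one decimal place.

Dividing the total intensity by 14 lowers the level by 10·log₁₀ 14 = 11.461 dB: L₁ = 102.9 − 11.461.

91.4 dB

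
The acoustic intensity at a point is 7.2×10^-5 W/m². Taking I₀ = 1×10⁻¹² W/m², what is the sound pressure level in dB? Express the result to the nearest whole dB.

Dividing by I₀ shifts the exponent by 12: I/I₀ = 7.2×10^7.
L = 10·(0.8573 + 7) = 78.57 dB.

79 dB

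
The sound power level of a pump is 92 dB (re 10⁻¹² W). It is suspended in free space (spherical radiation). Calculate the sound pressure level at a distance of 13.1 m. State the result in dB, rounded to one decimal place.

L_p = L_w − 10·log₁₀(4π·r²) with r = 13.1 m.
4π·r² = 2157 m², 10·log₁₀ of that is 33.338 dB.
L_p = 92 − 33.338 = 58.66 dB.

58.7 dB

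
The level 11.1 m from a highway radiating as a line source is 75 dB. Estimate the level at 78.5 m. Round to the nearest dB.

67 dB

Cylindrical spreading from a line source gives a 10·log₁₀(r₂/r₁) drop.
L₂ = 75 − 10·log₁₀(78.5/11.1) = 75 − 8.495 = 66.50 dB.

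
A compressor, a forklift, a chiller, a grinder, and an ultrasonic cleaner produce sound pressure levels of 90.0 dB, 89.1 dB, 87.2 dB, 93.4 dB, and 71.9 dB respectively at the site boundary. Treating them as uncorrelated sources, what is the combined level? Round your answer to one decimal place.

96.6 dB

Incoherent sources combine by intensity addition: L_total = 10·log₁₀(Σ 10^(L_i/10)).
Σ 10^(L/10) = 10^(90.0/10) + 10^(89.1/10) + 10^(87.2/10) + 10^(93.4/10) + 10^(71.9/10) = 4.541e+09.
L_total = 10·log₁₀(4.541e+09) = 96.57 dB.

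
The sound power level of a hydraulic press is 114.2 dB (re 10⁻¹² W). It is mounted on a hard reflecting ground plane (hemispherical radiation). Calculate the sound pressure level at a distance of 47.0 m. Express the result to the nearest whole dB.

73 dB

L_p = L_w − 10·log₁₀(2π·r²) with r = 47.0 m.
2π·r² = 1.388e+04 m², 10·log₁₀ of that is 41.424 dB.
L_p = 114.2 − 41.424 = 72.78 dB.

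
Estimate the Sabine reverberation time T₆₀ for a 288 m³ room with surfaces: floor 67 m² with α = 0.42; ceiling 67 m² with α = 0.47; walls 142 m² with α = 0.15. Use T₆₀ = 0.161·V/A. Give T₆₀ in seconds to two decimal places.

A = Σ Sᵢαᵢ = 67·0.42 + 67·0.47 + 142·0.15 = 80.93 m².
T₆₀ = 0.161·V/A = 0.161·288/80.93 = 0.573 s.

0.57 s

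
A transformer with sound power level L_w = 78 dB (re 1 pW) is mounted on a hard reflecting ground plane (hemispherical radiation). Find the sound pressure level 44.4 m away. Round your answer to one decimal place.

37.1 dB

Free-field hemispherical radiation: L_p = L_w − 10·log₁₀(2π·r²), r = 44.4 m.
2π·r² = 1.239e+04 m², 10·log₁₀ of that is 40.929 dB.
L_p = 78 − 40.929 = 37.07 dB.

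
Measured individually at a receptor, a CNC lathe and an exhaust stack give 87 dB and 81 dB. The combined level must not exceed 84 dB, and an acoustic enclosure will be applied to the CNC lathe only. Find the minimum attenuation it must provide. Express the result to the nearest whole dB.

Everything except the CNC lathe sums to 10^(81/10) = 1.259e+08 in linear terms, 81.00 dB.
The limit corresponds to 10^(84/10) = 2.512e+08; subtracting the fixed part leaves 1.253e+08 for the CNC lathe, i.e. 80.98 dB.
So the CNC lathe must be reduced from 87 to 80.98 dB: IL = 6.02 dB.

6 dB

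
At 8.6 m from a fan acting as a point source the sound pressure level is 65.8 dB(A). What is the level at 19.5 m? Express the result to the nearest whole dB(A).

59 dB(A)

For a point source, L₂ = L₁ − 20·log₁₀(r₂/r₁).
L₂ = 65.8 − 20·log₁₀(19.5/8.6) = 65.8 − 7.111 = 58.69 dB(A).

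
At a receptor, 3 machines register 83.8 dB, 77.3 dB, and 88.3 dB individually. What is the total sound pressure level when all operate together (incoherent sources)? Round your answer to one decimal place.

89.9 dB

Incoherent sources combine by intensity addition: L_total = 10·log₁₀(Σ 10^(L_i/10)).
Σ 10^(L/10) = 10^(83.8/10) + 10^(77.3/10) + 10^(88.3/10) = 9.697e+08.
L_total = 10·log₁₀(9.697e+08) = 89.87 dB.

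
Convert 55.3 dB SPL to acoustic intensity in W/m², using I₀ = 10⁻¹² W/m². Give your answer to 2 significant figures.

3.4e-07 W/m²

L = 10·log₁₀(I/I₀) ⇒ I = I₀·10^(L/10) = 10⁻¹² × 10^5.53.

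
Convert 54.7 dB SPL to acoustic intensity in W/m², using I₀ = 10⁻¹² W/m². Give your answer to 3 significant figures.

2.95e-07 W/m²

L = 10·log₁₀(I/I₀) ⇒ I = I₀·10^(L/10) = 10⁻¹² × 10^5.47.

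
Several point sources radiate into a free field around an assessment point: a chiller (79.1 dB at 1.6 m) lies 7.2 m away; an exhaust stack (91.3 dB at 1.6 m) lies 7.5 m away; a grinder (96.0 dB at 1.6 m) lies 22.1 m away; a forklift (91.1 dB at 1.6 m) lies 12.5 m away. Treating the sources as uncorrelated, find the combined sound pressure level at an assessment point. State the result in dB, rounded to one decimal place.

80.3 dB

Apply inverse-square spreading to bring every level to the receiver, then sum 10^(L/10).
chiller: 79.1 − 20·log₁₀(7.2/1.6) = 79.1 − 13.06 = 66.04 dB.
exhaust stack: 91.3 − 20·log₁₀(7.5/1.6) = 91.3 − 13.42 = 77.88 dB.
grinder: 96.0 − 20·log₁₀(22.1/1.6) = 96.0 − 22.81 = 73.19 dB.
forklift: 91.1 − 20·log₁₀(12.5/1.6) = 91.1 − 17.86 = 73.24 dB.
Σ 10^(L/10) = 1.074e+08 → L_total = 10·log₁₀(1.074e+08) = 80.31 dB.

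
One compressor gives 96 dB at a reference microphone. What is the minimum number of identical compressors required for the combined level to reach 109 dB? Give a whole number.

20

N identical sources give L₁ + 10·log₁₀ N, so require 10·log₁₀ N ≥ 109 − 96 = 13.0 dB.
N ≥ 10^(13.0/10) = 19.953, so N = 20.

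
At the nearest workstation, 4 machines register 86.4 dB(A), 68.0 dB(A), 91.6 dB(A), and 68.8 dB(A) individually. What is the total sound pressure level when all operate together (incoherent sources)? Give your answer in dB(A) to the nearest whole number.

Incoherent sources combine by intensity addition: L_total = 10·log₁₀(Σ 10^(L_i/10)).
Σ 10^(L/10) = 10^(86.4/10) + 10^(68.0/10) + 10^(91.6/10) + 10^(68.8/10) = 1.896e+09.
L_total = 10·log₁₀(1.896e+09) = 92.78 dB(A).

93 dB(A)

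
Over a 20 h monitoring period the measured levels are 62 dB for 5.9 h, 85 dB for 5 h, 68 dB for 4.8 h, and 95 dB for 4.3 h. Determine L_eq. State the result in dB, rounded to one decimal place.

The energy average is taken in the linear domain: L_eq = 10·log₁₀[(Σ tᵢ·10^(Lᵢ/10))/T], T = 20 h.
Σ tᵢ·10^(Lᵢ/10) = 5.9·10^(62/10) + 5·10^(85/10) + 4.8·10^(68/10) + 4.3·10^(95/10) = 1.522e+10.
L_eq = 10·log₁₀(1.522e+10/20) = 88.81 dB.

88.8 dB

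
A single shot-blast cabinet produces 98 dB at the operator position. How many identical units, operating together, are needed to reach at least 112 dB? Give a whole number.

26

N identical sources give L₁ + 10·log₁₀ N, so require 10·log₁₀ N ≥ 112 − 98 = 14.0 dB.
N ≥ 10^(14.0/10) = 25.119, so N = 26.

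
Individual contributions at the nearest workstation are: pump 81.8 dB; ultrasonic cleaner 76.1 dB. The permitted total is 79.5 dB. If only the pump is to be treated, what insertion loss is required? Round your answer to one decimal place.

5.0 dB

The untreated sources together contribute 10^(76.1/10) = 4.074e+07, i.e. 76.10 dB.
The limit corresponds to 10^(79.5/10) = 8.913e+07; subtracting the fixed part leaves 4.839e+07 for the pump, i.e. 76.85 dB.
So the pump must be reduced from 81.8 to 76.85 dB: IL = 4.95 dB.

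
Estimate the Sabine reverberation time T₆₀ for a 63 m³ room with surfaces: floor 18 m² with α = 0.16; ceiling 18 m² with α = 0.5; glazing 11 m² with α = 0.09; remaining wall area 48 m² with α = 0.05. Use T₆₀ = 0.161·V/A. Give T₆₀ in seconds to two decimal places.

A = Σ Sᵢαᵢ = 18·0.16 + 18·0.5 + 11·0.09 + 48·0.05 = 15.27 m².
T₆₀ = 0.161·V/A = 0.161·63/15.27 = 0.664 s.

0.66 s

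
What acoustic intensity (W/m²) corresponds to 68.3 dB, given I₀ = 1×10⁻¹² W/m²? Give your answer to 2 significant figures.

L = 10·log₁₀(I/I₀) ⇒ I = I₀·10^(L/10) = 10⁻¹² × 10^6.83.

6.8e-06 W/m²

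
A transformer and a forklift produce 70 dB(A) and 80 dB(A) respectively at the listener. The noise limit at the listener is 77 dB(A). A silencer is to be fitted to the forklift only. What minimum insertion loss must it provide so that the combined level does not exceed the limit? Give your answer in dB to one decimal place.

The untreated sources together contribute 10^(70/10) = 1.000e+07, i.e. 70.00 dB(A).
To meet 77 dB(A) overall, the treated forklift may contribute at most 10^(77/10) − 1.000e+07 = 4.012e+07, i.e. 76.03 dB(A).
So the forklift must be reduced from 80 to 76.03 dB(A): IL = 3.97 dB.

4.0 dB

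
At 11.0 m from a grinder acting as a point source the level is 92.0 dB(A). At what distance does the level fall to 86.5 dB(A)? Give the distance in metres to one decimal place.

For a point source L₁ − L₂ = 20·log₁₀(r₂/r₁), so r₂ = r₁·10^((L₁−L₂)/20).
r₂ = 11.0·10^((92.0−86.5)/20) = 11.0·10^(5.5/20) = 20.72 m.

20.7 m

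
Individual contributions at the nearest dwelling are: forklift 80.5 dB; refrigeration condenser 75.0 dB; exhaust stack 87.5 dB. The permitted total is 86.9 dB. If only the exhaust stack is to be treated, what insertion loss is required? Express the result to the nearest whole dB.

Everything except the exhaust stack sums to 10^(80.5/10) + 10^(75.0/10) = 1.438e+08 in linear terms, 81.58 dB.
To meet 86.9 dB overall, the treated exhaust stack may contribute at most 10^(86.9/10) − 1.438e+08 = 3.460e+08, i.e. 85.39 dB.
So the exhaust stack must be reduced from 87.5 to 85.39 dB: IL = 2.11 dB.

2 dB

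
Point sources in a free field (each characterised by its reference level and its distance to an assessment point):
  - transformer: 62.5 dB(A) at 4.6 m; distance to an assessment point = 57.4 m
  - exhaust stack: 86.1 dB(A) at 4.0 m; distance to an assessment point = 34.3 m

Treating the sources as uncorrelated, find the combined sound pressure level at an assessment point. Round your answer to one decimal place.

67.4 dB(A)

Propagate each source to the receiver with L = L_ref − 20·log₁₀(r/r_ref), then add intensities.
transformer: 62.5 − 20·log₁₀(57.4/4.6) = 62.5 − 21.92 = 40.58 dB(A).
exhaust stack: 86.1 − 20·log₁₀(34.3/4.0) = 86.1 − 18.66 = 67.44 dB(A).
Σ 10^(L/10) = 5.552e+06 → L_total = 10·log₁₀(5.552e+06) = 67.44 dB(A).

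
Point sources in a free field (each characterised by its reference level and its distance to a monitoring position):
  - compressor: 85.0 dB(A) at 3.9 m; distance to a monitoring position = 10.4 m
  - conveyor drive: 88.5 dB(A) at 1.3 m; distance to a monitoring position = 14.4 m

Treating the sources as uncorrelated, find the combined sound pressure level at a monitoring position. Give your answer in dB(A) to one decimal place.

77.0 dB(A)

First find each source's level at the receiver (point-source: −20·log₁₀(r/r_ref)), then combine on an intensity basis.
compressor: 85.0 − 20·log₁₀(10.4/3.9) = 85.0 − 8.52 = 76.48 dB(A).
conveyor drive: 88.5 − 20·log₁₀(14.4/1.3) = 88.5 − 20.89 = 67.61 dB(A).
Σ 10^(L/10) = 5.024e+07 → L_total = 10·log₁₀(5.024e+07) = 77.01 dB(A).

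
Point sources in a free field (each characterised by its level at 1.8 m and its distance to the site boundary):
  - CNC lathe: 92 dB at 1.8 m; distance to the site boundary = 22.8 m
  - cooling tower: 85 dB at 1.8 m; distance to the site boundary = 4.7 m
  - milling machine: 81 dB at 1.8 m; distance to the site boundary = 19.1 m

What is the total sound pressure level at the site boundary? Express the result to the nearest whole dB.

First find each source's level at the receiver (point-source: −20·log₁₀(r/r_ref)), then combine on an intensity basis.
CNC lathe: 92 − 20·log₁₀(22.8/1.8) = 92 − 22.05 = 69.95 dB.
cooling tower: 85 − 20·log₁₀(4.7/1.8) = 85 − 8.34 = 76.66 dB.
milling machine: 81 − 20·log₁₀(19.1/1.8) = 81 − 20.52 = 60.48 dB.
Σ 10^(L/10) = 5.738e+07 → L_total = 10·log₁₀(5.738e+07) = 77.59 dB.

78 dB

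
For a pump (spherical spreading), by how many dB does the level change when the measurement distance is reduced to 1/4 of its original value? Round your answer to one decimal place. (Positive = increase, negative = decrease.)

Point-source spreading: ΔL = −20·log₁₀(r₂/r₁).
ΔL = −20·log₁₀(0.25) = +12.04 dB.

+12.0 dB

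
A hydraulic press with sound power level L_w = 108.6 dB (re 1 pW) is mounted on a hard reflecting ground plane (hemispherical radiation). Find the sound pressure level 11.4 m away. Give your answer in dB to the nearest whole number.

L_p = L_w − 10·log₁₀(2π·r²) with r = 11.4 m.
2π·r² = 816.6 m², 10·log₁₀ of that is 29.120 dB.
L_p = 108.6 − 29.120 = 79.48 dB.

79 dB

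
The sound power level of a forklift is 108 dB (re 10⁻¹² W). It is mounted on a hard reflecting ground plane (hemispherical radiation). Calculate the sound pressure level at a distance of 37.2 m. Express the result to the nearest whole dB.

L_p = L_w − 10·log₁₀(2π·r²) with r = 37.2 m.
2π·r² = 8695 m², 10·log₁₀ of that is 39.393 dB.
L_p = 108 − 39.393 = 68.61 dB.

69 dB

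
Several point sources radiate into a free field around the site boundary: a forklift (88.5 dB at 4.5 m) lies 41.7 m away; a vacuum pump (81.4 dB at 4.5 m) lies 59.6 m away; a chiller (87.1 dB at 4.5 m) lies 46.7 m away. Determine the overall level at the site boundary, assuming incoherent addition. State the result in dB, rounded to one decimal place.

71.4 dB

Propagate each source to the receiver with L = L_ref − 20·log₁₀(r/r_ref), then add intensities.
forklift: 88.5 − 20·log₁₀(41.7/4.5) = 88.5 − 19.34 = 69.16 dB.
vacuum pump: 81.4 − 20·log₁₀(59.6/4.5) = 81.4 − 22.44 = 58.96 dB.
chiller: 87.1 − 20·log₁₀(46.7/4.5) = 87.1 − 20.32 = 66.78 dB.
Σ 10^(L/10) = 1.379e+07 → L_total = 10·log₁₀(1.379e+07) = 71.40 dB.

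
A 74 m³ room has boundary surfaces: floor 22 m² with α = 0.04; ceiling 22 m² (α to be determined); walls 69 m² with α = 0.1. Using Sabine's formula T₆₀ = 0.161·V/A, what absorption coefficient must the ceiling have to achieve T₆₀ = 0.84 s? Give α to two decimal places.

From T₆₀ = 0.161·V/A, the target T₆₀ = 0.84 s needs A = 0.161·74/0.84 = 14.18 m².
Absorption from the other surfaces = 22·0.04 + 69·0.1 = 7.78 m², so the ceiling must supply 6.40 m² over 22 m².
α = 6.40/22 = 0.291.

0.29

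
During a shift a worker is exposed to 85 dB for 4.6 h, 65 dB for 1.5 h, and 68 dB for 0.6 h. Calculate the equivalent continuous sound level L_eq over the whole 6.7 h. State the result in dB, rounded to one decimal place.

83.4 dB

L_eq = 10·log₁₀[(1/T)·Σ tᵢ·10^(Lᵢ/10)] with T = 6.7 h.
Σ tᵢ·10^(Lᵢ/10) = 4.6·10^(85/10) + 1.5·10^(65/10) + 0.6·10^(68/10) = 1.463e+09.
L_eq = 10·log₁₀(1.463e+09/6.7) = 83.39 dB.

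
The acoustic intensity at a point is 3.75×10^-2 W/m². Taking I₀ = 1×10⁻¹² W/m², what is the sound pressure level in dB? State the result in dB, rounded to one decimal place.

Dividing by I₀ shifts the exponent by 12: I/I₀ = 3.75×10^10.
L = 10·(0.5740 + 10) = 105.74 dB.

105.7 dB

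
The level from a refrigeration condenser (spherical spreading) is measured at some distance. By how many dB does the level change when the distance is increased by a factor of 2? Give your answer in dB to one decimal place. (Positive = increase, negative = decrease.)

With spherical spreading the level changes by −20·log₁₀(r₂/r₁).
ΔL = −20·log₁₀(2) = -6.02 dB.

-6.0 dB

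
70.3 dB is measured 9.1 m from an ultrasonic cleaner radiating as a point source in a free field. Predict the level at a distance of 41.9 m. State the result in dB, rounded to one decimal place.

For a point source, L₂ = L₁ − 20·log₁₀(r₂/r₁).
L₂ = 70.3 − 20·log₁₀(41.9/9.1) = 70.3 − 13.263 = 57.04 dB.

57.0 dB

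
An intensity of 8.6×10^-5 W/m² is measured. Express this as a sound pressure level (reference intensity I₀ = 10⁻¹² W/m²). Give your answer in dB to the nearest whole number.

79 dB

I/I₀ = 8.6×10^-5/10⁻¹² = 8.6×10^7, and L = 10·log₁₀(I/I₀).
L = 10·(0.9345 + 7) = 79.34 dB.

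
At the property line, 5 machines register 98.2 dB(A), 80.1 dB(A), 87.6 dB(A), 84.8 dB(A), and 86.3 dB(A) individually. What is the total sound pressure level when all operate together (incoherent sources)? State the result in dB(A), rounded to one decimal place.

Incoherent sources combine by intensity addition: L_total = 10·log₁₀(Σ 10^(L_i/10)).
Σ 10^(L/10) = 10^(98.2/10) + 10^(80.1/10) + 10^(87.6/10) + 10^(84.8/10) + 10^(86.3/10) = 8.013e+09.
L_total = 10·log₁₀(8.013e+09) = 99.04 dB(A).

99.0 dB(A)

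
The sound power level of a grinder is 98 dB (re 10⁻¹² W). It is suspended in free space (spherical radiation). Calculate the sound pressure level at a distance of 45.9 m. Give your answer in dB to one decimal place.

53.8 dB

Free-field spherical radiation: L_p = L_w − 10·log₁₀(4π·r²), r = 45.9 m.
4π·r² = 2.647e+04 m², 10·log₁₀ of that is 44.228 dB.
L_p = 98 − 44.228 = 53.77 dB.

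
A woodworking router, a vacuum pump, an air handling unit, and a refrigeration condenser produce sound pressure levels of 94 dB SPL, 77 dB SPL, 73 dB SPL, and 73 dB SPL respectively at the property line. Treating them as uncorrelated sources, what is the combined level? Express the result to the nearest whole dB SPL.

94 dB SPL

For uncorrelated sources the intensities add, so convert each level to linear form, sum, and take 10·log₁₀ of the total.
Σ 10^(L/10) = 10^(94/10) + 10^(77/10) + 10^(73/10) + 10^(73/10) = 2.602e+09.
L_total = 10·log₁₀(2.602e+09) = 94.15 dB SPL.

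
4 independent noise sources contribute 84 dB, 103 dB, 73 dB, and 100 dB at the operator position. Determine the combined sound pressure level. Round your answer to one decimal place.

104.8 dB

Incoherent sources combine by intensity addition: L_total = 10·log₁₀(Σ 10^(L_i/10)).
Σ 10^(L/10) = 10^(84/10) + 10^(103/10) + 10^(73/10) + 10^(100/10) = 3.022e+10.
L_total = 10·log₁₀(3.022e+10) = 104.80 dB.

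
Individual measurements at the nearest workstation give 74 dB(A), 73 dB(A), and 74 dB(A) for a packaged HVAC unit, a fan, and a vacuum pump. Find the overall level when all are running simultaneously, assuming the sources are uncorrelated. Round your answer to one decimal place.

78.5 dB(A)

For uncorrelated sources the intensities add, so convert each level to linear form, sum, and take 10·log₁₀ of the total.
Σ 10^(L/10) = 10^(74/10) + 10^(73/10) + 10^(74/10) = 7.019e+07.
L_total = 10·log₁₀(7.019e+07) = 78.46 dB(A).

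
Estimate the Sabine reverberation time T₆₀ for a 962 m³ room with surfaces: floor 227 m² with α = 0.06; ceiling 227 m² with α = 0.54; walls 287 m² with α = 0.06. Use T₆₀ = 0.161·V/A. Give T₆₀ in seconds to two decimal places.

1.01 s

A = Σ Sᵢαᵢ = 227·0.06 + 227·0.54 + 287·0.06 = 153.42 m².
T₆₀ = 0.161 × 962 / 153.42 = 1.010 s.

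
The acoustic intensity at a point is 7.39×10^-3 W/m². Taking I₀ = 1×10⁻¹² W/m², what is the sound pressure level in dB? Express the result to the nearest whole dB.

99 dB

L = 10·log₁₀(I/I₀) = 10·log₁₀(7.39×10^-3/10⁻¹²) = 10·log₁₀(7.39×10^9).
L = 10·(0.8686 + 9) = 98.69 dB.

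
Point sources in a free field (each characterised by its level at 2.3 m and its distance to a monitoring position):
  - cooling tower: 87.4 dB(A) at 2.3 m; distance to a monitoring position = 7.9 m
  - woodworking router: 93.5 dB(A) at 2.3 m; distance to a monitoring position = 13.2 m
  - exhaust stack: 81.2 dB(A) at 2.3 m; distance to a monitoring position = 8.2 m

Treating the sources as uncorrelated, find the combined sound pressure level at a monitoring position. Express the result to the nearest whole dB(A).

81 dB(A)

Apply inverse-square spreading to bring every level to the receiver, then sum 10^(L/10).
cooling tower: 87.4 − 20·log₁₀(7.9/2.3) = 87.4 − 10.72 = 76.68 dB(A).
woodworking router: 93.5 − 20·log₁₀(13.2/2.3) = 93.5 − 15.18 = 78.32 dB(A).
exhaust stack: 81.2 − 20·log₁₀(8.2/2.3) = 81.2 − 11.04 = 70.16 dB(A).
Σ 10^(L/10) = 1.249e+08 → L_total = 10·log₁₀(1.249e+08) = 80.97 dB(A).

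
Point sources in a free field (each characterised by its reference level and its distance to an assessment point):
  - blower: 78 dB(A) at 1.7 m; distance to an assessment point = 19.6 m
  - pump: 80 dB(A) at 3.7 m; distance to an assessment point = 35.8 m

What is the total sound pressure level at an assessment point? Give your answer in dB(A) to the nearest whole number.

Apply inverse-square spreading to bring every level to the receiver, then sum 10^(L/10).
blower: 78 − 20·log₁₀(19.6/1.7) = 78 − 21.24 = 56.76 dB(A).
pump: 80 − 20·log₁₀(35.8/3.7) = 80 − 19.71 = 60.29 dB(A).
Σ 10^(L/10) = 1.543e+06 → L_total = 10·log₁₀(1.543e+06) = 61.88 dB(A).

62 dB(A)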